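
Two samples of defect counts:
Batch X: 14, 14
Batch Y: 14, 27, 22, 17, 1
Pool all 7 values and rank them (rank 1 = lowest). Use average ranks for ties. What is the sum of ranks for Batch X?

Sorted (ascending): 1, 14, 14, 14, 17, 22, 27
The 3 values of 14 occupy positions 2–4 → average rank 3.
Batch X values → pooled ranks: 14→3, 14→3
Rank sum = 3 + 3 = 6

6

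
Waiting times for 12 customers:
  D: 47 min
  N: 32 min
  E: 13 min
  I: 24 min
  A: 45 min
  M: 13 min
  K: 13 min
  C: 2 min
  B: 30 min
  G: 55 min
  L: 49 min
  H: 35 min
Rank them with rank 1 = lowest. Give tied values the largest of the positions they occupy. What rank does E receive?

Sorted (ascending): 2, 13, 13, 13, 24, 30, 32, 35, 45, 47, 49, 55
The 3 values of 13 occupy positions 2–4 → each gets rank 4.
E has value 13 min → rank 4.

4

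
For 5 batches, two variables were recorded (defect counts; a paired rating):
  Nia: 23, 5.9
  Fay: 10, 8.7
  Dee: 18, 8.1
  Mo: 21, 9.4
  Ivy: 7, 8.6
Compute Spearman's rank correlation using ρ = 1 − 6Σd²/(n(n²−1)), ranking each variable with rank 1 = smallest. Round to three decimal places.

-0.300

Ranks of variable 1: 5, 2, 3, 4, 1
Ranks of variable 2: 1, 4, 2, 5, 3
d = r₁ − r₂: 4, -2, 1, -1, -2
d²: 16, 4, 1, 1, 4; Σd² = 26
ρ = 1 − 6·26/(5·24) = 1 − 156/120 = -0.300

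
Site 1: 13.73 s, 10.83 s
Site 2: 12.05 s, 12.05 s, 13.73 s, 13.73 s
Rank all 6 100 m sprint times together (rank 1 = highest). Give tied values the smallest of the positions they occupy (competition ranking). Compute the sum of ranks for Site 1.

7

Sorted (descending): 13.73, 13.73, 13.73, 12.05, 12.05, 10.83
The 3 values of 13.73 occupy positions 1–3 → each gets rank 1.
The 2 values of 12.05 occupy positions 4–5 → each gets rank 4.
Site 1 values → pooled ranks: 13.73→1, 10.83→6
Rank sum = 1 + 6 = 7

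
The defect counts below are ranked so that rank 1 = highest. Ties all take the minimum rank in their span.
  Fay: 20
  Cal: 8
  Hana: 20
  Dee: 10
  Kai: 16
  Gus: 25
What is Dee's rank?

Sorted (descending): 25, 20, 20, 16, 10, 8
The 2 values of 20 occupy positions 2–3 → each gets rank 2.
Dee has value 10 → rank 5.

5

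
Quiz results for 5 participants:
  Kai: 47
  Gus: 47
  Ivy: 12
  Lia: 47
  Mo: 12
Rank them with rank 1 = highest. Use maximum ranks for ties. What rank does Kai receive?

3

Sorted (descending): 47, 47, 47, 12, 12
The 3 values of 47 occupy positions 1–3 → each gets rank 3.
The 2 values of 12 occupy positions 4–5 → each gets rank 5.
Kai has value 47 → rank 3.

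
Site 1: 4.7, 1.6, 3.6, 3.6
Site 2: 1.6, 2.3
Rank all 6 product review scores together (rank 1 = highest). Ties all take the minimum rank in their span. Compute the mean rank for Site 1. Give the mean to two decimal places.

Sorted (descending): 4.7, 3.6, 3.6, 2.3, 1.6, 1.6
The 2 values of 3.6 occupy positions 2–3 → each gets rank 2.
The 2 values of 1.6 occupy positions 5–6 → each gets rank 5.
Site 1 values → pooled ranks: 4.7→1, 1.6→5, 3.6→2, 3.6→2
Mean rank = (1 + 5 + 2 + 2) / 4 = 2.50

2.50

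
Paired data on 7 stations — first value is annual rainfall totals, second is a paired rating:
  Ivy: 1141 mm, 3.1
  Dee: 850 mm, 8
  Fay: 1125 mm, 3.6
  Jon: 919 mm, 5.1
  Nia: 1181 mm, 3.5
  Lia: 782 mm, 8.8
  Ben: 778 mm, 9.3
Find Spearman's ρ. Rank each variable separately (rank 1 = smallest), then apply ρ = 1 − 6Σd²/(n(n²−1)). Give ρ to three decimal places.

-0.964

Ranks of variable 1: 6, 3, 5, 4, 7, 2, 1
Ranks of variable 2: 1, 5, 3, 4, 2, 6, 7
d = r₁ − r₂: 5, -2, 2, 0, 5, -4, -6
d²: 25, 4, 4, 0, 25, 16, 36; Σd² = 110
ρ = 1 − 6·110/(7·48) = 1 − 660/336 = -0.964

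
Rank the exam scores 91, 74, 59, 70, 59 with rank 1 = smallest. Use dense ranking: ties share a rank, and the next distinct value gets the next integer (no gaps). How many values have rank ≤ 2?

Sorted (ascending): 59, 59, 70, 74, 91
The 2 values of 59 share dense rank 1.
Remaining distinct values take the next consecutive integers.
Ranks ≤ 2: {1, 1, 2} → 3 values.

3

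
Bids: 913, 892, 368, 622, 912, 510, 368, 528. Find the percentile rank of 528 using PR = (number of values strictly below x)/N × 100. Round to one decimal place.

N = 8.
Strictly below 528: 3. Equal to 528: 1.
PR = 3/8 × 100 = 37.5

37.5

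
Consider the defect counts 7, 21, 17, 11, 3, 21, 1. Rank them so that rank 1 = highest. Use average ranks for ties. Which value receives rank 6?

Sorted (descending): 21, 21, 17, 11, 7, 3, 1
The 2 values of 21 occupy positions 1–2 → average rank (1+2)/2 = 1.5.
Rank 6 → value 3.

3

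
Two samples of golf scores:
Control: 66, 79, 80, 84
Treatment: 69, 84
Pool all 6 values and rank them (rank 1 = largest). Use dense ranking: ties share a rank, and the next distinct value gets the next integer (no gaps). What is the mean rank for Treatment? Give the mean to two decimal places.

2.50

Sorted (descending): 84, 84, 80, 79, 69, 66
The 2 values of 84 share dense rank 1.
Remaining distinct values take the next consecutive integers.
Treatment values → pooled ranks: 69→4, 84→1
Mean rank = (4 + 1) / 2 = 2.50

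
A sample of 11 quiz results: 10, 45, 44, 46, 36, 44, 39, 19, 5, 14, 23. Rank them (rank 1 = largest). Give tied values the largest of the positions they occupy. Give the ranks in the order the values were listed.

Sorted (descending): 46, 45, 44, 44, 39, 36, 23, 19, 14, 10, 5
The 2 values of 44 occupy positions 3–4 → each gets rank 4.

10, 2, 4, 1, 6, 4, 5, 8, 11, 9, 7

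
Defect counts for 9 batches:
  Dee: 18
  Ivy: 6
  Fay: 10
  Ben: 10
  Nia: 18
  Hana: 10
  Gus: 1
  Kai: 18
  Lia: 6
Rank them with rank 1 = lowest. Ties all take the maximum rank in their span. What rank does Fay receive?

Sorted (ascending): 1, 6, 6, 10, 10, 10, 18, 18, 18
The 2 values of 6 occupy positions 2–3 → each gets rank 3.
The 3 values of 10 occupy positions 4–6 → each gets rank 6.
The 3 values of 18 occupy positions 7–9 → each gets rank 9.
Fay has value 10 → rank 6.

6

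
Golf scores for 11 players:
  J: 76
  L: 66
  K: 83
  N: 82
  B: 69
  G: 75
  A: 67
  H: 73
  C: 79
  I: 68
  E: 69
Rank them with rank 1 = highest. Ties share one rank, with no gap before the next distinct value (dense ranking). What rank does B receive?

7

Sorted (descending): 83, 82, 79, 76, 75, 73, 69, 69, 68, 67, 66
The 2 values of 69 share dense rank 7.
Remaining distinct values take the next consecutive integers.
B has value 69 → rank 7.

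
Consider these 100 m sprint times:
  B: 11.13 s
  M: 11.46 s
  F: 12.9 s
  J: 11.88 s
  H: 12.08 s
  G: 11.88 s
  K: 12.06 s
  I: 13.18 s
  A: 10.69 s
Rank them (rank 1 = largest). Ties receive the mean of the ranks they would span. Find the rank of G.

Sorted (descending): 13.18, 12.9, 12.08, 12.06, 11.88, 11.88, 11.46, 11.13, 10.69
The 2 values of 11.88 occupy positions 5–6 → average rank (5+6)/2 = 5.5.
G has value 11.88 s → rank 5.5.

5.5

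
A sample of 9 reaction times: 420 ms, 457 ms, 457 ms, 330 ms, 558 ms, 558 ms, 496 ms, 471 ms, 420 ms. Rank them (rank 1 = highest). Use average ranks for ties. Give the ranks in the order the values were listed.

7.5, 5.5, 5.5, 9, 1.5, 1.5, 3, 4, 7.5

Sorted (descending): 558, 558, 496, 471, 457, 457, 420, 420, 330
The 2 values of 558 occupy positions 1–2 → average rank (1+2)/2 = 1.5.
The 2 values of 457 occupy positions 5–6 → average rank (5+6)/2 = 5.5.
The 2 values of 420 occupy positions 7–8 → average rank (7+8)/2 = 7.5.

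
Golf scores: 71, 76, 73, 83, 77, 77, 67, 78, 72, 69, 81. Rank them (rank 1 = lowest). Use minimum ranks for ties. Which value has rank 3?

Sorted (ascending): 67, 69, 71, 72, 73, 76, 77, 77, 78, 81, 83
The 2 values of 77 occupy positions 7–8 → each gets rank 7.
Rank 3 → value 71.

71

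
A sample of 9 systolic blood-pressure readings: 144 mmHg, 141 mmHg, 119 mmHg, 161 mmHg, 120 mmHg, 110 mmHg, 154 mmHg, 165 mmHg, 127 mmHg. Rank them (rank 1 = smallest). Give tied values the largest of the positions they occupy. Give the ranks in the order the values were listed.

6, 5, 2, 8, 3, 1, 7, 9, 4

Sorted (ascending): 110, 119, 120, 127, 141, 144, 154, 161, 165
No ties — each value takes its position as its rank.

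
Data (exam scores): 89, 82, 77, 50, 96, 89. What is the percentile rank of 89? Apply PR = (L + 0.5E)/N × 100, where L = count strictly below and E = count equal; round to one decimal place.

N = 6.
Strictly below 89: 3. Equal to 89: 2.
PR = (3 + 0.5·2)/6 × 100 = 66.7

66.7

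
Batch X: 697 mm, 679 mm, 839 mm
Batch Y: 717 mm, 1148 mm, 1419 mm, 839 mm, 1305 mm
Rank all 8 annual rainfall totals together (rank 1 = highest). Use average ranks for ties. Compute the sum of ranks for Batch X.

19.5

Sorted (descending): 1419, 1305, 1148, 839, 839, 717, 697, 679
The 2 values of 839 occupy positions 4–5 → average rank (4+5)/2 = 4.5.
Batch X values → pooled ranks: 697→7, 679→8, 839→4.5
Rank sum = 7 + 8 + 4.5 = 19.5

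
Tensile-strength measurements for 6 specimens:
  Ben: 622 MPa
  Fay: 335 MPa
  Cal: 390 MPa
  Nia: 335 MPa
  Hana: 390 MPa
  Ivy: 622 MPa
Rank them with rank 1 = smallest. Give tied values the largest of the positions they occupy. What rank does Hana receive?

4

Sorted (ascending): 335, 335, 390, 390, 622, 622
The 2 values of 335 occupy positions 1–2 → each gets rank 2.
The 2 values of 390 occupy positions 3–4 → each gets rank 4.
The 2 values of 622 occupy positions 5–6 → each gets rank 6.
Hana has value 390 MPa → rank 4.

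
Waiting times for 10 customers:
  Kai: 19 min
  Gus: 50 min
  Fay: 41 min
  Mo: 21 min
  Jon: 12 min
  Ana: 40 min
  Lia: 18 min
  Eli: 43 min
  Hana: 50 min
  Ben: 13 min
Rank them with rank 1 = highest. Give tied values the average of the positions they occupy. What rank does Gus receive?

Sorted (descending): 50, 50, 43, 41, 40, 21, 19, 18, 13, 12
The 2 values of 50 occupy positions 1–2 → average rank (1+2)/2 = 1.5.
Gus has value 50 min → rank 1.5.

1.5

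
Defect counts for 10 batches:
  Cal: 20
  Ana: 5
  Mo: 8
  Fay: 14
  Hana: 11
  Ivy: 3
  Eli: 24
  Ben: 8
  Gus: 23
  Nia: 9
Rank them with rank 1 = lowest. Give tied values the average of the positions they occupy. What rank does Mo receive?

3.5

Sorted (ascending): 3, 5, 8, 8, 9, 11, 14, 20, 23, 24
The 2 values of 8 occupy positions 3–4 → average rank (3+4)/2 = 3.5.
Mo has value 8 → rank 3.5.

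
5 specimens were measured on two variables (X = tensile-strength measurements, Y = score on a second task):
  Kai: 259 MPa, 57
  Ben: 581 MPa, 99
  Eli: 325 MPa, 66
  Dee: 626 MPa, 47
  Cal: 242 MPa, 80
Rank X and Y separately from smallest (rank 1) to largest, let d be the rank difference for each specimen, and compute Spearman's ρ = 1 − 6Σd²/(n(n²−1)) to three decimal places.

-0.300

Ranks of variable 1: 2, 4, 3, 5, 1
Ranks of variable 2: 2, 5, 3, 1, 4
d = r₁ − r₂: 0, -1, 0, 4, -3
d²: 0, 1, 0, 16, 9; Σd² = 26
ρ = 1 − 6·26/(5·24) = 1 − 156/120 = -0.300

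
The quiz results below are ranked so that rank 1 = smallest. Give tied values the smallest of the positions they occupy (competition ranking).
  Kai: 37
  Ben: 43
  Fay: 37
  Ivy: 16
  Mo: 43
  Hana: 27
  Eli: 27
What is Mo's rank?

Sorted (ascending): 16, 27, 27, 37, 37, 43, 43
The 2 values of 27 occupy positions 2–3 → each gets rank 2.
The 2 values of 37 occupy positions 4–5 → each gets rank 4.
The 2 values of 43 occupy positions 6–7 → each gets rank 6.
Mo has value 43 → rank 6.

6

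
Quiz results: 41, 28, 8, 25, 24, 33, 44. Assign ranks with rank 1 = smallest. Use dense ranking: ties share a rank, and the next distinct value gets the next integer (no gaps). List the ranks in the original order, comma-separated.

6, 4, 1, 3, 2, 5, 7

Sorted (ascending): 8, 24, 25, 28, 33, 41, 44
No ties — each value takes its position as its rank.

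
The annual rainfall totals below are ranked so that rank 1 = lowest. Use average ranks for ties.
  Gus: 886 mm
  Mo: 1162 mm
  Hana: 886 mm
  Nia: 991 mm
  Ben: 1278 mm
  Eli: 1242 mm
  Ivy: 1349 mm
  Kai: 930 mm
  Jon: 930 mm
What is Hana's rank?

Sorted (ascending): 886, 886, 930, 930, 991, 1162, 1242, 1278, 1349
The 2 values of 886 occupy positions 1–2 → average rank (1+2)/2 = 1.5.
The 2 values of 930 occupy positions 3–4 → average rank (3+4)/2 = 3.5.
Hana has value 886 mm → rank 1.5.

1.5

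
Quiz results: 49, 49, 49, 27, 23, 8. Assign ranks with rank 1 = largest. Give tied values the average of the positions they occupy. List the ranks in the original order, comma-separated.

2, 2, 2, 4, 5, 6

Sorted (descending): 49, 49, 49, 27, 23, 8
The 3 values of 49 occupy positions 1–3 → average rank 2.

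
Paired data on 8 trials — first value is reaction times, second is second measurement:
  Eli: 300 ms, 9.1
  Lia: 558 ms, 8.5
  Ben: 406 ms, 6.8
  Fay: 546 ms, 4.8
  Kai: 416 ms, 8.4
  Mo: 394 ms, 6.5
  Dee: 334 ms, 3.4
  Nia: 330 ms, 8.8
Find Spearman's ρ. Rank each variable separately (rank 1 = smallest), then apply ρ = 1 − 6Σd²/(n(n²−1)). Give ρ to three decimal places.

-0.310

Ranks of variable 1: 1, 8, 5, 7, 6, 4, 3, 2
Ranks of variable 2: 8, 6, 4, 2, 5, 3, 1, 7
d = r₁ − r₂: -7, 2, 1, 5, 1, 1, 2, -5
d²: 49, 4, 1, 25, 1, 1, 4, 25; Σd² = 110
ρ = 1 − 6·110/(8·63) = 1 − 660/504 = -0.310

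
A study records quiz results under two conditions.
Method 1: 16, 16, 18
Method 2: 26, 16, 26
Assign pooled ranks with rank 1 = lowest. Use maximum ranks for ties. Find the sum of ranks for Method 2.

15

Sorted (ascending): 16, 16, 16, 18, 26, 26
The 3 values of 16 occupy positions 1–3 → each gets rank 3.
The 2 values of 26 occupy positions 5–6 → each gets rank 6.
Method 2 values → pooled ranks: 26→6, 16→3, 26→6
Rank sum = 6 + 3 + 6 = 15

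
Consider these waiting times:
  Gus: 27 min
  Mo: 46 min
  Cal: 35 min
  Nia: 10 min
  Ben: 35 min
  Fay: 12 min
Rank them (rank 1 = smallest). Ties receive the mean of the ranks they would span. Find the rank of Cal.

Sorted (ascending): 10, 12, 27, 35, 35, 46
The 2 values of 35 occupy positions 4–5 → average rank (4+5)/2 = 4.5.
Cal has value 35 min → rank 4.5.

4.5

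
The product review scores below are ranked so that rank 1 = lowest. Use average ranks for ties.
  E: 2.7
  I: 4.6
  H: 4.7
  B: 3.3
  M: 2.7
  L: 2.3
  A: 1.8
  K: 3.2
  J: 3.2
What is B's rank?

Sorted (ascending): 1.8, 2.3, 2.7, 2.7, 3.2, 3.2, 3.3, 4.6, 4.7
The 2 values of 2.7 occupy positions 3–4 → average rank (3+4)/2 = 3.5.
The 2 values of 3.2 occupy positions 5–6 → average rank (5+6)/2 = 5.5.
B has value 3.3 → rank 7.

7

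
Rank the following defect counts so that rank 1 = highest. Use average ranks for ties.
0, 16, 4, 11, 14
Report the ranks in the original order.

Sorted (descending): 16, 14, 11, 4, 0
No ties — each value takes its position as its rank.

5, 1, 4, 3, 2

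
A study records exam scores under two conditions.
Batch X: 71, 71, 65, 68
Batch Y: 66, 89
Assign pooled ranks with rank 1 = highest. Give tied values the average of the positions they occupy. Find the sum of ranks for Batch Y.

6

Sorted (descending): 89, 71, 71, 68, 66, 65
The 2 values of 71 occupy positions 2–3 → average rank (2+3)/2 = 2.5.
Batch Y values → pooled ranks: 66→5, 89→1
Rank sum = 5 + 1 = 6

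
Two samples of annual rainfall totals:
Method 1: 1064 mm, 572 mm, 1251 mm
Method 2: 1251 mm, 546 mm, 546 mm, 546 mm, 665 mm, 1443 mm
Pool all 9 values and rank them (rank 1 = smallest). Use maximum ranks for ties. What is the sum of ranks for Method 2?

31

Sorted (ascending): 546, 546, 546, 572, 665, 1064, 1251, 1251, 1443
The 3 values of 546 occupy positions 1–3 → each gets rank 3.
The 2 values of 1251 occupy positions 7–8 → each gets rank 8.
Method 2 values → pooled ranks: 1251→8, 546→3, 546→3, 546→3, 665→5, 1443→9
Rank sum = 8 + 3 + 3 + 3 + 5 + 9 = 31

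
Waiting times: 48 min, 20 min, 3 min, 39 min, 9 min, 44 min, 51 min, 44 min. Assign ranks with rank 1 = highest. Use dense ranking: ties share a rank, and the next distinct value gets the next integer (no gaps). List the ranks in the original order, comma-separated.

2, 5, 7, 4, 6, 3, 1, 3

Sorted (descending): 51, 48, 44, 44, 39, 20, 9, 3
The 2 values of 44 share dense rank 3.
Remaining distinct values take the next consecutive integers.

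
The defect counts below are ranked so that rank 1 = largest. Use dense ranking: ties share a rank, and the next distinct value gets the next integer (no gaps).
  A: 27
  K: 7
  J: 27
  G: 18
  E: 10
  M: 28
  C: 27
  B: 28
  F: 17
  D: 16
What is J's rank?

2

Sorted (descending): 28, 28, 27, 27, 27, 18, 17, 16, 10, 7
The 2 values of 28 share dense rank 1.
The 3 values of 27 share dense rank 2.
Remaining distinct values take the next consecutive integers.
J has value 27 → rank 2.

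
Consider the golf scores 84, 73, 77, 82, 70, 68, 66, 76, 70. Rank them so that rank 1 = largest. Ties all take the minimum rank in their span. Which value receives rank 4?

76

Sorted (descending): 84, 82, 77, 76, 73, 70, 70, 68, 66
The 2 values of 70 occupy positions 6–7 → each gets rank 6.
Rank 4 → value 76.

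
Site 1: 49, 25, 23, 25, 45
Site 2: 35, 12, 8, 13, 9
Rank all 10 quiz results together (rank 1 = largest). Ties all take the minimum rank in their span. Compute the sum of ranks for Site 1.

Sorted (descending): 49, 45, 35, 25, 25, 23, 13, 12, 9, 8
The 2 values of 25 occupy positions 4–5 → each gets rank 4.
Site 1 values → pooled ranks: 49→1, 25→4, 23→6, 25→4, 45→2
Rank sum = 1 + 4 + 6 + 4 + 2 = 17

17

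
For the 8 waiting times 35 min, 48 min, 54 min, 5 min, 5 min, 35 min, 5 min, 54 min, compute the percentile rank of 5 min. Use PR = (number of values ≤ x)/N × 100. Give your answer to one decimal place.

37.5

N = 8.
Strictly below 5: 0. Equal to 5: 3.
PR = 3/8 × 100 = 37.5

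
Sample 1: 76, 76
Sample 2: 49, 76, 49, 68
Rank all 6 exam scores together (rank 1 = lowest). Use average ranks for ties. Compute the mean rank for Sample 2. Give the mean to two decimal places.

Sorted (ascending): 49, 49, 68, 76, 76, 76
The 2 values of 49 occupy positions 1–2 → average rank (1+2)/2 = 1.5.
The 3 values of 76 occupy positions 4–6 → average rank 5.
Sample 2 values → pooled ranks: 49→1.5, 76→5, 49→1.5, 68→3
Mean rank = (1.5 + 5 + 1.5 + 3) / 4 = 2.75

2.75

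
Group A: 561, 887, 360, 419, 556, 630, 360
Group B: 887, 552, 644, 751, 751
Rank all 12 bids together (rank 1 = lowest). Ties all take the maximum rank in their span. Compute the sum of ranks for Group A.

Sorted (ascending): 360, 360, 419, 552, 556, 561, 630, 644, 751, 751, 887, 887
The 2 values of 360 occupy positions 1–2 → each gets rank 2.
The 2 values of 751 occupy positions 9–10 → each gets rank 10.
The 2 values of 887 occupy positions 11–12 → each gets rank 12.
Group A values → pooled ranks: 561→6, 887→12, 360→2, 419→3, 556→5, 630→7, 360→2
Rank sum = 6 + 12 + 2 + 3 + 5 + 7 + 2 = 37

37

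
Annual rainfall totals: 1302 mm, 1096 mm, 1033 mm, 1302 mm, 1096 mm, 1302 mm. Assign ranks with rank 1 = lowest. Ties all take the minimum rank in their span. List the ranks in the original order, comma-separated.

4, 2, 1, 4, 2, 4

Sorted (ascending): 1033, 1096, 1096, 1302, 1302, 1302
The 2 values of 1096 occupy positions 2–3 → each gets rank 2.
The 3 values of 1302 occupy positions 4–6 → each gets rank 4.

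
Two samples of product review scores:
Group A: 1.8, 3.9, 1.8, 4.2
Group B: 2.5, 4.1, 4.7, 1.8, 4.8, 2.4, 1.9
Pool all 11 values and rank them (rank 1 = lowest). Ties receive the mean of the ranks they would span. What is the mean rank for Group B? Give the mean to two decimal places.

Sorted (ascending): 1.8, 1.8, 1.8, 1.9, 2.4, 2.5, 3.9, 4.1, 4.2, 4.7, 4.8
The 3 values of 1.8 occupy positions 1–3 → average rank 2.
Group B values → pooled ranks: 2.5→6, 4.1→8, 4.7→10, 1.8→2, 4.8→11, 2.4→5, 1.9→4
Mean rank = (6 + 8 + 10 + 2 + 11 + 5 + 4) / 7 = 6.57

6.57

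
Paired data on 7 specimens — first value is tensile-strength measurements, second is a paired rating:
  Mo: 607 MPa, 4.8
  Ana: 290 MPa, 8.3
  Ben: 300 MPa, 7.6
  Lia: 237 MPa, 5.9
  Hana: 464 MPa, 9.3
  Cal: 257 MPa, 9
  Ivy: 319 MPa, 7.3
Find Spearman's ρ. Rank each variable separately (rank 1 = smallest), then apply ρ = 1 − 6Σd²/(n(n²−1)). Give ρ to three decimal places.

Ranks of variable 1: 7, 3, 4, 1, 6, 2, 5
Ranks of variable 2: 1, 5, 4, 2, 7, 6, 3
d = r₁ − r₂: 6, -2, 0, -1, -1, -4, 2
d²: 36, 4, 0, 1, 1, 16, 4; Σd² = 62
ρ = 1 − 6·62/(7·48) = 1 − 372/336 = -0.107

-0.107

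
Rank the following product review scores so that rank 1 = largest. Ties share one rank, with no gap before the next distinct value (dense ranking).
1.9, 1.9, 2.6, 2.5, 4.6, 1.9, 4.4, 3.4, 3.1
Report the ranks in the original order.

7, 7, 5, 6, 1, 7, 2, 3, 4

Sorted (descending): 4.6, 4.4, 3.4, 3.1, 2.6, 2.5, 1.9, 1.9, 1.9
The 3 values of 1.9 share dense rank 7.
Remaining distinct values take the next consecutive integers.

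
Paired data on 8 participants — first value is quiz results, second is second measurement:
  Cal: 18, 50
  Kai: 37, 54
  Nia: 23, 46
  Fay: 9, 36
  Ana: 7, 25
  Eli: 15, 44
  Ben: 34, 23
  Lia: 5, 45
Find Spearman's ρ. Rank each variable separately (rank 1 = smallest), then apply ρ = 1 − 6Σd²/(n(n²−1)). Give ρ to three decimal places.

0.333

Ranks of variable 1: 5, 8, 6, 3, 2, 4, 7, 1
Ranks of variable 2: 7, 8, 6, 3, 2, 4, 1, 5
d = r₁ − r₂: -2, 0, 0, 0, 0, 0, 6, -4
d²: 4, 0, 0, 0, 0, 0, 36, 16; Σd² = 56
ρ = 1 − 6·56/(8·63) = 1 − 336/504 = 0.333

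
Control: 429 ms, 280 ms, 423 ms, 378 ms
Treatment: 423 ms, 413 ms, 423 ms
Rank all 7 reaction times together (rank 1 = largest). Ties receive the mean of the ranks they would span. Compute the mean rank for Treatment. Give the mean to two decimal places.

Sorted (descending): 429, 423, 423, 423, 413, 378, 280
The 3 values of 423 occupy positions 2–4 → average rank 3.
Treatment values → pooled ranks: 423→3, 413→5, 423→3
Mean rank = (3 + 5 + 3) / 3 = 3.67

3.67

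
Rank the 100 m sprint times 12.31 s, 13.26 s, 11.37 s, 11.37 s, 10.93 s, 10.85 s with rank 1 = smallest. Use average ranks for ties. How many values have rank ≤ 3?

Sorted (ascending): 10.85, 10.93, 11.37, 11.37, 12.31, 13.26
The 2 values of 11.37 occupy positions 3–4 → average rank (3+4)/2 = 3.5.
Ranks ≤ 3: {1, 2} → 2 values.

2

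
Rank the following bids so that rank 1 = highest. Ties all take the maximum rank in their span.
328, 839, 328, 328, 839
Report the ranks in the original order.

Sorted (descending): 839, 839, 328, 328, 328
The 2 values of 839 occupy positions 1–2 → each gets rank 2.
The 3 values of 328 occupy positions 3–5 → each gets rank 5.

5, 2, 5, 5, 2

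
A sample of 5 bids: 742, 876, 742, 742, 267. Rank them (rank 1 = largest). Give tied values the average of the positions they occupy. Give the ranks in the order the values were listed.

3, 1, 3, 3, 5

Sorted (descending): 876, 742, 742, 742, 267
The 3 values of 742 occupy positions 2–4 → average rank 3.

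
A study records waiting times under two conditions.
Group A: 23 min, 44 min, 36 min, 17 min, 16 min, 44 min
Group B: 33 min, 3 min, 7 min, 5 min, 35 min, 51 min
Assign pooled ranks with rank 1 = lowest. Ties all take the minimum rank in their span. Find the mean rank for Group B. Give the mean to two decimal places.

Sorted (ascending): 3, 5, 7, 16, 17, 23, 33, 35, 36, 44, 44, 51
The 2 values of 44 occupy positions 10–11 → each gets rank 10.
Group B values → pooled ranks: 33→7, 3→1, 7→3, 5→2, 35→8, 51→12
Mean rank = (7 + 1 + 3 + 2 + 8 + 12) / 6 = 5.50

5.50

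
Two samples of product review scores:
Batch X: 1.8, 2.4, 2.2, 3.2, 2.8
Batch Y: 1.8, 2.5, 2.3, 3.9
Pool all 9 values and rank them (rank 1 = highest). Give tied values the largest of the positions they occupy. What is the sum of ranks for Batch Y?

20

Sorted (descending): 3.9, 3.2, 2.8, 2.5, 2.4, 2.3, 2.2, 1.8, 1.8
The 2 values of 1.8 occupy positions 8–9 → each gets rank 9.
Batch Y values → pooled ranks: 1.8→9, 2.5→4, 2.3→6, 3.9→1
Rank sum = 9 + 4 + 6 + 1 = 20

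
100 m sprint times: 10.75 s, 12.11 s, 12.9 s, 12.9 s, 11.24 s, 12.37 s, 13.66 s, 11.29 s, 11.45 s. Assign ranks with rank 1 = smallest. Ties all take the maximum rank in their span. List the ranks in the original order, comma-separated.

1, 5, 8, 8, 2, 6, 9, 3, 4

Sorted (ascending): 10.75, 11.24, 11.29, 11.45, 12.11, 12.37, 12.9, 12.9, 13.66
The 2 values of 12.9 occupy positions 7–8 → each gets rank 8.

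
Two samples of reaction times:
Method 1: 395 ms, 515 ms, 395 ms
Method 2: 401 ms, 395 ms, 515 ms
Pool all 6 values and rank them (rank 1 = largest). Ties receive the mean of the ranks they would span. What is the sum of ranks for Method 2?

Sorted (descending): 515, 515, 401, 395, 395, 395
The 2 values of 515 occupy positions 1–2 → average rank (1+2)/2 = 1.5.
The 3 values of 395 occupy positions 4–6 → average rank 5.
Method 2 values → pooled ranks: 401→3, 395→5, 515→1.5
Rank sum = 3 + 5 + 1.5 = 9.5

9.5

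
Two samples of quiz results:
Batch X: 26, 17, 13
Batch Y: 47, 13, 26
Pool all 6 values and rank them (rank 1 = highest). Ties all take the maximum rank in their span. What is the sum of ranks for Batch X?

Sorted (descending): 47, 26, 26, 17, 13, 13
The 2 values of 26 occupy positions 2–3 → each gets rank 3.
The 2 values of 13 occupy positions 5–6 → each gets rank 6.
Batch X values → pooled ranks: 26→3, 17→4, 13→6
Rank sum = 3 + 4 + 6 = 13

13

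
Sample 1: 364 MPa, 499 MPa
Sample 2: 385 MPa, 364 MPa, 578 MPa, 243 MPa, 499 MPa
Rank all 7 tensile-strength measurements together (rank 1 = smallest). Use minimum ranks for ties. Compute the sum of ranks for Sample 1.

Sorted (ascending): 243, 364, 364, 385, 499, 499, 578
The 2 values of 364 occupy positions 2–3 → each gets rank 2.
The 2 values of 499 occupy positions 5–6 → each gets rank 5.
Sample 1 values → pooled ranks: 364→2, 499→5
Rank sum = 2 + 5 = 7

7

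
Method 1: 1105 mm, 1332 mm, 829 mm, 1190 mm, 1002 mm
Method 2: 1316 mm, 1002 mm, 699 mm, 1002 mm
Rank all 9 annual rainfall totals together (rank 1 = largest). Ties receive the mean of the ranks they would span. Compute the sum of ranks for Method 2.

23

Sorted (descending): 1332, 1316, 1190, 1105, 1002, 1002, 1002, 829, 699
The 3 values of 1002 occupy positions 5–7 → average rank 6.
Method 2 values → pooled ranks: 1316→2, 1002→6, 699→9, 1002→6
Rank sum = 2 + 6 + 9 + 6 = 23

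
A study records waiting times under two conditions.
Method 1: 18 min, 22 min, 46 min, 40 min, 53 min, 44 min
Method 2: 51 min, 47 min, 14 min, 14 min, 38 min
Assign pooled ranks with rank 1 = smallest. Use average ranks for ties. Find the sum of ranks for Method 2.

Sorted (ascending): 14, 14, 18, 22, 38, 40, 44, 46, 47, 51, 53
The 2 values of 14 occupy positions 1–2 → average rank (1+2)/2 = 1.5.
Method 2 values → pooled ranks: 51→10, 47→9, 14→1.5, 14→1.5, 38→5
Rank sum = 10 + 9 + 1.5 + 1.5 + 5 = 27

27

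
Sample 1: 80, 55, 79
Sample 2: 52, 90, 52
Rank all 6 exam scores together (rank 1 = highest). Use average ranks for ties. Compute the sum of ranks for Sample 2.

Sorted (descending): 90, 80, 79, 55, 52, 52
The 2 values of 52 occupy positions 5–6 → average rank (5+6)/2 = 5.5.
Sample 2 values → pooled ranks: 52→5.5, 90→1, 52→5.5
Rank sum = 5.5 + 1 + 5.5 = 12

12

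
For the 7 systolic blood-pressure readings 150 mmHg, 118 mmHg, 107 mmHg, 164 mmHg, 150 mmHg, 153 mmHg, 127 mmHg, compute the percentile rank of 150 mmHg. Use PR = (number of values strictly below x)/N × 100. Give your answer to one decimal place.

42.9

N = 7.
Strictly below 150: 3. Equal to 150: 2.
PR = 3/7 × 100 = 42.9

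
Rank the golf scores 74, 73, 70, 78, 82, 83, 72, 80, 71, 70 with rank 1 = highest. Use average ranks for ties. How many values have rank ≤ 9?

8

Sorted (descending): 83, 82, 80, 78, 74, 73, 72, 71, 70, 70
The 2 values of 70 occupy positions 9–10 → average rank (9+10)/2 = 9.5.
Ranks ≤ 9: {1, 2, 3, 4, 5, 6, 7, 8} → 8 values.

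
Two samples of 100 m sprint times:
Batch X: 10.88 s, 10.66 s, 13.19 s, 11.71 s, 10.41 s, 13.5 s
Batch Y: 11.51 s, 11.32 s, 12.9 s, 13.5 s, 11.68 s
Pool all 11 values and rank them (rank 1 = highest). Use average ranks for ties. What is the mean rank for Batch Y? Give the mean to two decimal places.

Sorted (descending): 13.5, 13.5, 13.19, 12.9, 11.71, 11.68, 11.51, 11.32, 10.88, 10.66, 10.41
The 2 values of 13.5 occupy positions 1–2 → average rank (1+2)/2 = 1.5.
Batch Y values → pooled ranks: 11.51→7, 11.32→8, 12.9→4, 13.5→1.5, 11.68→6
Mean rank = (7 + 8 + 4 + 1.5 + 6) / 5 = 5.30

5.30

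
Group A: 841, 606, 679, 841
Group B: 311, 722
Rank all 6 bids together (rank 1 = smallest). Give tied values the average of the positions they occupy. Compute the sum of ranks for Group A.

16

Sorted (ascending): 311, 606, 679, 722, 841, 841
The 2 values of 841 occupy positions 5–6 → average rank (5+6)/2 = 5.5.
Group A values → pooled ranks: 841→5.5, 606→2, 679→3, 841→5.5
Rank sum = 5.5 + 2 + 3 + 5.5 = 16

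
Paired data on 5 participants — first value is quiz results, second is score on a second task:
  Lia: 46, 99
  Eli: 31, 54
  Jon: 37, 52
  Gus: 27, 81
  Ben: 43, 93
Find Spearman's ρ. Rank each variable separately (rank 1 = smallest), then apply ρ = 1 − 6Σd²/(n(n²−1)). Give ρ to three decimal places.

0.600

Ranks of variable 1: 5, 2, 3, 1, 4
Ranks of variable 2: 5, 2, 1, 3, 4
d = r₁ − r₂: 0, 0, 2, -2, 0
d²: 0, 0, 4, 4, 0; Σd² = 8
ρ = 1 − 6·8/(5·24) = 1 − 48/120 = 0.600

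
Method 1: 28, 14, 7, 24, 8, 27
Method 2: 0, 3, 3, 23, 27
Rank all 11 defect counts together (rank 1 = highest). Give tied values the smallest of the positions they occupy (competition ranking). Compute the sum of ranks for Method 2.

36

Sorted (descending): 28, 27, 27, 24, 23, 14, 8, 7, 3, 3, 0
The 2 values of 27 occupy positions 2–3 → each gets rank 2.
The 2 values of 3 occupy positions 9–10 → each gets rank 9.
Method 2 values → pooled ranks: 0→11, 3→9, 3→9, 23→5, 27→2
Rank sum = 11 + 9 + 9 + 5 + 2 = 36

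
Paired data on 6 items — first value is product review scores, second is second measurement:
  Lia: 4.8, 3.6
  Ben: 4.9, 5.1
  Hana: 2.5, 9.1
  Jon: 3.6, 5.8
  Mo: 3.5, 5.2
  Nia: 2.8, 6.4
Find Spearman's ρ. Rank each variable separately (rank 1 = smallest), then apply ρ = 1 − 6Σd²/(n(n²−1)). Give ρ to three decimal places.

-0.886

Ranks of variable 1: 5, 6, 1, 4, 3, 2
Ranks of variable 2: 1, 2, 6, 4, 3, 5
d = r₁ − r₂: 4, 4, -5, 0, 0, -3
d²: 16, 16, 25, 0, 0, 9; Σd² = 66
ρ = 1 − 6·66/(6·35) = 1 − 396/210 = -0.886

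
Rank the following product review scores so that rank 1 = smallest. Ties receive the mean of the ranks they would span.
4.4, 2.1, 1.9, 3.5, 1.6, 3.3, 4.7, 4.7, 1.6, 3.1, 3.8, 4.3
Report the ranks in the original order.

Sorted (ascending): 1.6, 1.6, 1.9, 2.1, 3.1, 3.3, 3.5, 3.8, 4.3, 4.4, 4.7, 4.7
The 2 values of 1.6 occupy positions 1–2 → average rank (1+2)/2 = 1.5.
The 2 values of 4.7 occupy positions 11–12 → average rank (11+12)/2 = 11.5.

10, 4, 3, 7, 1.5, 6, 11.5, 11.5, 1.5, 5, 8, 9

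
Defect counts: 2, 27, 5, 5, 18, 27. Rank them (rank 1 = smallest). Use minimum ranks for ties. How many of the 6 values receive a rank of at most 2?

Sorted (ascending): 2, 5, 5, 18, 27, 27
The 2 values of 5 occupy positions 2–3 → each gets rank 2.
The 2 values of 27 occupy positions 5–6 → each gets rank 5.
Ranks ≤ 2: {1, 2, 2} → 3 values.

3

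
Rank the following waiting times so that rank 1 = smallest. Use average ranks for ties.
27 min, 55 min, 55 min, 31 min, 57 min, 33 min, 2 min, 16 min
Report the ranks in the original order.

Sorted (ascending): 2, 16, 27, 31, 33, 55, 55, 57
The 2 values of 55 occupy positions 6–7 → average rank (6+7)/2 = 6.5.

3, 6.5, 6.5, 4, 8, 5, 1, 2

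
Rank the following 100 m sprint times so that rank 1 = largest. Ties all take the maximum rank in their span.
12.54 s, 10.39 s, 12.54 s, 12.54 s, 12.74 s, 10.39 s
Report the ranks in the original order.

Sorted (descending): 12.74, 12.54, 12.54, 12.54, 10.39, 10.39
The 3 values of 12.54 occupy positions 2–4 → each gets rank 4.
The 2 values of 10.39 occupy positions 5–6 → each gets rank 6.

4, 6, 4, 4, 1, 6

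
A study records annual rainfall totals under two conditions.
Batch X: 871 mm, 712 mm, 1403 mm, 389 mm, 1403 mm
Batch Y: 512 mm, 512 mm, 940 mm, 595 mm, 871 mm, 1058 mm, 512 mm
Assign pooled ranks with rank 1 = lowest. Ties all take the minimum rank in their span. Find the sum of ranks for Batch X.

Sorted (ascending): 389, 512, 512, 512, 595, 712, 871, 871, 940, 1058, 1403, 1403
The 3 values of 512 occupy positions 2–4 → each gets rank 2.
The 2 values of 871 occupy positions 7–8 → each gets rank 7.
The 2 values of 1403 occupy positions 11–12 → each gets rank 11.
Batch X values → pooled ranks: 871→7, 712→6, 1403→11, 389→1, 1403→11
Rank sum = 7 + 6 + 11 + 1 + 11 = 36

36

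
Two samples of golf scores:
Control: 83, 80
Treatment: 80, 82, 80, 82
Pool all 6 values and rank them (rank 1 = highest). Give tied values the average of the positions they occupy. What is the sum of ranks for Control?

6

Sorted (descending): 83, 82, 82, 80, 80, 80
The 2 values of 82 occupy positions 2–3 → average rank (2+3)/2 = 2.5.
The 3 values of 80 occupy positions 4–6 → average rank 5.
Control values → pooled ranks: 83→1, 80→5
Rank sum = 1 + 5 = 6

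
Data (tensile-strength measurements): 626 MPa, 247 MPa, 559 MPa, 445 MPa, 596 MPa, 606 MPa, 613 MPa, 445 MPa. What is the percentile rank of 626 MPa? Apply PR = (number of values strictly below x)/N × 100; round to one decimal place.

N = 8.
Strictly below 626: 7. Equal to 626: 1.
PR = 7/8 × 100 = 87.5

87.5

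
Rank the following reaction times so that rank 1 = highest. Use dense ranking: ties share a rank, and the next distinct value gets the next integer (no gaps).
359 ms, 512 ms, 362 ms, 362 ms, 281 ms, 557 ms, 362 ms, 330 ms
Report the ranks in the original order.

4, 2, 3, 3, 6, 1, 3, 5

Sorted (descending): 557, 512, 362, 362, 362, 359, 330, 281
The 3 values of 362 share dense rank 3.
Remaining distinct values take the next consecutive integers.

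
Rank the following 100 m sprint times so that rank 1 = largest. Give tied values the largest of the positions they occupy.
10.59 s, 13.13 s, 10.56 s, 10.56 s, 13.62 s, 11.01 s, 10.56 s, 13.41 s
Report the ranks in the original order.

Sorted (descending): 13.62, 13.41, 13.13, 11.01, 10.59, 10.56, 10.56, 10.56
The 3 values of 10.56 occupy positions 6–8 → each gets rank 8.

5, 3, 8, 8, 1, 4, 8, 2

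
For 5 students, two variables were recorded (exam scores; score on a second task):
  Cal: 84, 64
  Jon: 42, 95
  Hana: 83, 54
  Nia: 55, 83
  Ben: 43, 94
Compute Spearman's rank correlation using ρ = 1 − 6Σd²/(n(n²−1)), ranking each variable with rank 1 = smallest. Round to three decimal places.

Ranks of variable 1: 5, 1, 4, 3, 2
Ranks of variable 2: 2, 5, 1, 3, 4
d = r₁ − r₂: 3, -4, 3, 0, -2
d²: 9, 16, 9, 0, 4; Σd² = 38
ρ = 1 − 6·38/(5·24) = 1 − 228/120 = -0.900

-0.900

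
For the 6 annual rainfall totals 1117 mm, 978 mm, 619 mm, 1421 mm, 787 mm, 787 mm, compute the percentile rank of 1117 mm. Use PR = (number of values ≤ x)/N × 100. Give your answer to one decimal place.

N = 6.
Strictly below 1117: 4. Equal to 1117: 1.
PR = 5/6 × 100 = 83.3

83.3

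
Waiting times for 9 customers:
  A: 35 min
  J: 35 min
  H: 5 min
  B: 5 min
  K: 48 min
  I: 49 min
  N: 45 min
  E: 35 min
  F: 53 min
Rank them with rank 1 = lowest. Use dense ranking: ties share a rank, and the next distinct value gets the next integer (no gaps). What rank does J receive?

Sorted (ascending): 5, 5, 35, 35, 35, 45, 48, 49, 53
The 2 values of 5 share dense rank 1.
The 3 values of 35 share dense rank 2.
Remaining distinct values take the next consecutive integers.
J has value 35 min → rank 2.

2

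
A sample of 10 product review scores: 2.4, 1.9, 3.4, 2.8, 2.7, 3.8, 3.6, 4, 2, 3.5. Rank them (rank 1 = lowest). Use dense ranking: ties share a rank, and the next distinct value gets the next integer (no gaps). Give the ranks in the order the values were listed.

3, 1, 6, 5, 4, 9, 8, 10, 2, 7

Sorted (ascending): 1.9, 2, 2.4, 2.7, 2.8, 3.4, 3.5, 3.6, 3.8, 4
No ties — each value takes its position as its rank.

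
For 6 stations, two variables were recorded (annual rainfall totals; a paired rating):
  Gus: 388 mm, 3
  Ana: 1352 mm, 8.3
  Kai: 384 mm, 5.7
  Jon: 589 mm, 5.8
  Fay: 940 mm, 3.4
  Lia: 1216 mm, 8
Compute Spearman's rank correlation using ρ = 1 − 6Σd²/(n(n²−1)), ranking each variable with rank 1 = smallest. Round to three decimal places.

Ranks of variable 1: 2, 6, 1, 3, 4, 5
Ranks of variable 2: 1, 6, 3, 4, 2, 5
d = r₁ − r₂: 1, 0, -2, -1, 2, 0
d²: 1, 0, 4, 1, 4, 0; Σd² = 10
ρ = 1 − 6·10/(6·35) = 1 − 60/210 = 0.714

0.714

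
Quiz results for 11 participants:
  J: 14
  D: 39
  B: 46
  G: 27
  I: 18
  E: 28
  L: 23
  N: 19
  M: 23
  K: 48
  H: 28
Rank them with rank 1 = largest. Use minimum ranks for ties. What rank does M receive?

Sorted (descending): 48, 46, 39, 28, 28, 27, 23, 23, 19, 18, 14
The 2 values of 28 occupy positions 4–5 → each gets rank 4.
The 2 values of 23 occupy positions 7–8 → each gets rank 7.
M has value 23 → rank 7.

7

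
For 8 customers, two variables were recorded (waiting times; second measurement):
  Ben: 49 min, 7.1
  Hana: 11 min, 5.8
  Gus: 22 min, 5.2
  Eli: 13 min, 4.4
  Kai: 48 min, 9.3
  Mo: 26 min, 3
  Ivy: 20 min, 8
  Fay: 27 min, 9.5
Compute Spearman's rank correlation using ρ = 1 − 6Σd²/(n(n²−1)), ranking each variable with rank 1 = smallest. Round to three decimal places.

Ranks of variable 1: 8, 1, 4, 2, 7, 5, 3, 6
Ranks of variable 2: 5, 4, 3, 2, 7, 1, 6, 8
d = r₁ − r₂: 3, -3, 1, 0, 0, 4, -3, -2
d²: 9, 9, 1, 0, 0, 16, 9, 4; Σd² = 48
ρ = 1 − 6·48/(8·63) = 1 − 288/504 = 0.429

0.429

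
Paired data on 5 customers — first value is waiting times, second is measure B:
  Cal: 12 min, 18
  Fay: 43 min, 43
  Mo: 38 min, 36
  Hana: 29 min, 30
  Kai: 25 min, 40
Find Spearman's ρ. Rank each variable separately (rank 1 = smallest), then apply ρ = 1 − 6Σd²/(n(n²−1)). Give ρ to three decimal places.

Ranks of variable 1: 1, 5, 4, 3, 2
Ranks of variable 2: 1, 5, 3, 2, 4
d = r₁ − r₂: 0, 0, 1, 1, -2
d²: 0, 0, 1, 1, 4; Σd² = 6
ρ = 1 − 6·6/(5·24) = 1 − 36/120 = 0.700

0.700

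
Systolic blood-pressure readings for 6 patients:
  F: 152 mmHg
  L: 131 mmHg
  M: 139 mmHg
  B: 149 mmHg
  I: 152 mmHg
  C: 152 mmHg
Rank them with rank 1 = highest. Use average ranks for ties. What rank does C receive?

2

Sorted (descending): 152, 152, 152, 149, 139, 131
The 3 values of 152 occupy positions 1–3 → average rank 2.
C has value 152 mmHg → rank 2.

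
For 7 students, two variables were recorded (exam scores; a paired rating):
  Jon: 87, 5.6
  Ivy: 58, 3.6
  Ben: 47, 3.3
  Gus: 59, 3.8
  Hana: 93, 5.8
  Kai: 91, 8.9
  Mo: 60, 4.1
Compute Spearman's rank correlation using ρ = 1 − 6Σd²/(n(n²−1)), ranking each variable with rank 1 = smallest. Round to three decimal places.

0.964

Ranks of variable 1: 5, 2, 1, 3, 7, 6, 4
Ranks of variable 2: 5, 2, 1, 3, 6, 7, 4
d = r₁ − r₂: 0, 0, 0, 0, 1, -1, 0
d²: 0, 0, 0, 0, 1, 1, 0; Σd² = 2
ρ = 1 − 6·2/(7·48) = 1 − 12/336 = 0.964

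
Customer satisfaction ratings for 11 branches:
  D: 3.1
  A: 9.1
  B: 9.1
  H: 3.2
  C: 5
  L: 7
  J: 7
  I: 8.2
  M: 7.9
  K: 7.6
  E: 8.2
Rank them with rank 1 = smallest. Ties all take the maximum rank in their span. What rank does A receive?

11

Sorted (ascending): 3.1, 3.2, 5, 7, 7, 7.6, 7.9, 8.2, 8.2, 9.1, 9.1
The 2 values of 7 occupy positions 4–5 → each gets rank 5.
The 2 values of 8.2 occupy positions 8–9 → each gets rank 9.
The 2 values of 9.1 occupy positions 10–11 → each gets rank 11.
A has value 9.1 → rank 11.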